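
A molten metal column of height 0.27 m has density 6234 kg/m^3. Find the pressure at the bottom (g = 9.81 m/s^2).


Formula: P = rho * g * h
rho * g = 6234 * 9.81 = 61155.54 N/m^3
P = 61155.54 * 0.27 = 16511.9958 Pa


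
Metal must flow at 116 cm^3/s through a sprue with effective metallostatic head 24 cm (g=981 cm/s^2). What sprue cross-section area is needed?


Formula: v = sqrt(2*g*h), A = Q/v
Velocity: v = sqrt(2 * 981 * 24) = sqrt(47088) = 216.9977 cm/s
Sprue area: A = Q / v = 116 / 216.9977 = 0.5346 cm^2

Final answer: 0.5346 cm^2


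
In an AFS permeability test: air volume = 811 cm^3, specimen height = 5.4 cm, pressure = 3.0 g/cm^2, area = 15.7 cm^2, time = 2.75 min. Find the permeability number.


Formula: Permeability Number P = (V * H) / (p * A * t)
Numerator: V * H = 811 * 5.4 = 4379.4
Denominator: p * A * t = 3.0 * 15.7 * 2.75 = 129.525
P = 4379.4 / 129.525 = 33.8112


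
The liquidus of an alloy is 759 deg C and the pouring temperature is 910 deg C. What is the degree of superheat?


Formula: Superheat = T_pour - T_melt
Superheat = 910 - 759 = 151 deg C


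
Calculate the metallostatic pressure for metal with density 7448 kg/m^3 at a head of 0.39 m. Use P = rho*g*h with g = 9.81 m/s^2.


Formula: P = rho * g * h
rho * g = 7448 * 9.81 = 73064.88 N/m^3
P = 73064.88 * 0.39 = 28495.3032 Pa


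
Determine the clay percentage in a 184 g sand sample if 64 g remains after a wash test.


Formula: Clay% = (W_total - W_washed) / W_total * 100
Clay mass = 184 - 64 = 120 g
Clay% = 120 / 184 * 100 = 65.2174%

65.2174%


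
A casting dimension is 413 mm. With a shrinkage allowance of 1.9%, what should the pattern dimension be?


Formula: L_pattern = L_casting * (1 + shrinkage_rate/100)
Shrinkage factor = 1 + 1.9/100 = 1.019
L_pattern = 413 mm * 1.019 = 420.8470 mm

Final answer: 420.8470 mm


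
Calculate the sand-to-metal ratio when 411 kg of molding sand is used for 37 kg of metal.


Formula: Sand-to-Metal Ratio = W_sand / W_metal
Ratio = 411 kg / 37 kg = 11.1081


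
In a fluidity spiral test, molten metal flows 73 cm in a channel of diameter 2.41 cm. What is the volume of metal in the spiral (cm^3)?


Formula: V = pi * (d/2)^2 * L  (cylinder volume)
Radius = 2.41/2 = 1.205 cm
V = pi * 1.205^2 * 73 = 333.0020 cm^3

Final answer: 333.0020 cm^3


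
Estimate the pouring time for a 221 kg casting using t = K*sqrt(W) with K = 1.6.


Formula: t = K * sqrt(W)
sqrt(W) = sqrt(221) = 14.86607
t = 1.6 * 14.86607 = 23.7857 s

Answer: 23.7857 s


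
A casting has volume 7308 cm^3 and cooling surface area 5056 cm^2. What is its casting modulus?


Formula: Casting Modulus M = V / A
M = 7308 cm^3 / 5056 cm^2 = 1.4454 cm

Answer: 1.4454 cm


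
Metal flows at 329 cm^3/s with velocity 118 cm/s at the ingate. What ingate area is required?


Formula: A_ingate = Q / v  (continuity equation)
A = 329 cm^3/s / 118 cm/s = 2.7881 cm^2

Answer: 2.7881 cm^2


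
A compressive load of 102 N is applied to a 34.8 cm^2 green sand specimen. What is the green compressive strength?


Formula: Compressive Strength = Force / Area
Strength = 102 N / 34.8 cm^2 = 2.9310 N/cm^2


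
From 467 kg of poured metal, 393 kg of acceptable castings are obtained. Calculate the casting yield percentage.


Formula: Casting Yield = (W_good / W_total) * 100
Yield = (393 kg / 467 kg) * 100 = 84.1542%

Final answer: 84.1542%


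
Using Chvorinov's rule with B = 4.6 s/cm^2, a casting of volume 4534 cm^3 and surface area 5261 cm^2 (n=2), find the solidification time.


Formula: t_s = B * (V/A)^n  (Chvorinov's rule, n=2)
Modulus M = V/A = 4534/5261 = 0.861813 cm
M^2 = 0.861813^2 = 0.742722 cm^2
t_s = 4.6 * 0.742722 = 3.4165 s


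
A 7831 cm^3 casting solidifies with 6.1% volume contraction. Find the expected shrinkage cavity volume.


Formula: V_shrink = V_casting * shrinkage_pct / 100
V_shrink = 7831 cm^3 * 6.1 / 100 = 477.6910 cm^3


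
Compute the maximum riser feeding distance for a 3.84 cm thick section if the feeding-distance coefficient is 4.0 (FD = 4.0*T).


Formula: FD = 4.0 * T  (riser feeding-distance rule)
FD = 4.0 * 3.84 cm = 15.3600 cm


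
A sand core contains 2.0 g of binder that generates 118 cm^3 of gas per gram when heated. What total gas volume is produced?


Formula: V_gas = W_binder * gas_evolution_rate
V = 2.0 g * 118 cm^3/g = 236.0000 cm^3

Final answer: 236.0000 cm^3


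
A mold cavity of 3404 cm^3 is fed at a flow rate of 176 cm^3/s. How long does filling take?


Formula: t_fill = V_mold / Q_flow
t = 3404 cm^3 / 176 cm^3/s = 19.3409 s


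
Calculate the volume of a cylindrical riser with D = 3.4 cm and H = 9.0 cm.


Formula: V = pi * (D/2)^2 * H  (cylinder volume)
Radius = D/2 = 3.4/2 = 1.7 cm
V = pi * 1.7^2 * 9.0 = 81.7128 cm^3

81.7128 cm^3


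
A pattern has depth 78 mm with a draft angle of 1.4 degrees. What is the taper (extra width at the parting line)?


Formula: taper = depth * tan(draft_angle)
tan(1.4 deg) = 0.0244395
taper = 78 mm * 0.0244395 = 1.9063 mm

Final answer: 1.9063 mm


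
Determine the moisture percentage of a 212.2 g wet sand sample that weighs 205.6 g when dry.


Formula: MC = (W_wet - W_dry) / W_wet * 100
Water mass = 212.2 - 205.6 = 6.6 g
MC = 6.6 / 212.2 * 100 = 3.1103%

Final answer: 3.1103%


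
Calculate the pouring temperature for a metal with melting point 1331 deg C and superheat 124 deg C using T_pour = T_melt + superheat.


Formula: T_pour = T_melt + Superheat
T_pour = 1331 + 124 = 1455 deg C

1455 deg C


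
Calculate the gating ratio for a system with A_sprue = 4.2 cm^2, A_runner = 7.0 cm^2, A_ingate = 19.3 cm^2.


Sprue:Runner:Ingate = 1 : 7.0/4.2 : 19.3/4.2 = 1:1.67:4.60


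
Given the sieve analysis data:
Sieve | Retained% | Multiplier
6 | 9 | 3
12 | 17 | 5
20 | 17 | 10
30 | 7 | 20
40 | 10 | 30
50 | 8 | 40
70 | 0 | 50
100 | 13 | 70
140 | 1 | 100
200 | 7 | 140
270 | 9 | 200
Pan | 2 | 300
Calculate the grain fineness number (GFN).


Formula: GFN = sum(pct * multiplier) / sum(pct)
sum(pct * multiplier) = 5432
sum(pct) = 100
GFN = 5432 / 100 = 54.32

54.32


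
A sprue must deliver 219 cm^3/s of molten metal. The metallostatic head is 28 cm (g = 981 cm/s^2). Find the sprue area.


Formula: v = sqrt(2*g*h), A = Q/v
Velocity: v = sqrt(2 * 981 * 28) = sqrt(54936) = 234.3843 cm/s
Sprue area: A = Q / v = 219 / 234.3843 = 0.9344 cm^2

0.9344 cm^2


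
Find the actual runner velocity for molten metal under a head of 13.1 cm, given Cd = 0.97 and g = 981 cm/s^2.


Formula: v = Cd * sqrt(2 * g * h)  (Torricelli with discharge coefficient)
2*g*h = 2 * 981 * 13.1 = 25702.2 cm^2/s^2
sqrt(25702.2) = 160.31906 cm/s
v = 0.97 * 160.31906 = 155.5095 cm/s

Answer: 155.5095 cm/s


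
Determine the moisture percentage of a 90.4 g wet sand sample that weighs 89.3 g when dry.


Formula: MC = (W_wet - W_dry) / W_wet * 100
Water mass = 90.4 - 89.3 = 1.1 g
MC = 1.1 / 90.4 * 100 = 1.2168%

1.2168%


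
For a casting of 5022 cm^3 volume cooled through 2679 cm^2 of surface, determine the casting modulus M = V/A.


Formula: Casting Modulus M = V / A
M = 5022 cm^3 / 2679 cm^2 = 1.8746 cm


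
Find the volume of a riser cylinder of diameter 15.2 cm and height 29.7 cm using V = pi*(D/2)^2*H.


Formula: V = pi * (D/2)^2 * H  (cylinder volume)
Radius = D/2 = 15.2/2 = 7.6 cm
V = pi * 7.6^2 * 29.7 = 5389.3142 cm^3


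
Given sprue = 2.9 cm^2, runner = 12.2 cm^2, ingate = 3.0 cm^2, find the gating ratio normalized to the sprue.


Sprue:Runner:Ingate = 1 : 12.2/2.9 : 3.0/2.9 = 1:4.21:1.03


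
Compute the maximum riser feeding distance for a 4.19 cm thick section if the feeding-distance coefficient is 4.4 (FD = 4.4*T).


Formula: FD = 4.4 * T  (riser feeding-distance rule)
FD = 4.4 * 4.19 cm = 18.4360 cm


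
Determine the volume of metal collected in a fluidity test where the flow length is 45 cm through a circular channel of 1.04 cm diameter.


Formula: V = pi * (d/2)^2 * L  (cylinder volume)
Radius = 1.04/2 = 0.52 cm
V = pi * 0.52^2 * 45 = 38.2269 cm^3

38.2269 cm^3


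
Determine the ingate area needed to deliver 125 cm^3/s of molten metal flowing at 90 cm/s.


Formula: A_ingate = Q / v  (continuity equation)
A = 125 cm^3/s / 90 cm/s = 1.3889 cm^2

Final answer: 1.3889 cm^2


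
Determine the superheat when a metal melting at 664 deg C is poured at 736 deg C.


Formula: Superheat = T_pour - T_melt
Superheat = 736 - 664 = 72 deg C

Answer: 72 deg C


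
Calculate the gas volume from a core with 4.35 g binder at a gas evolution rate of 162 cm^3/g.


Formula: V_gas = W_binder * gas_evolution_rate
V = 4.35 g * 162 cm^3/g = 704.7000 cm^3

Final answer: 704.7000 cm^3


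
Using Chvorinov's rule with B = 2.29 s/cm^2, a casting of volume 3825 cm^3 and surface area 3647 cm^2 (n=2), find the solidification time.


Formula: t_s = B * (V/A)^n  (Chvorinov's rule, n=2)
Modulus M = V/A = 3825/3647 = 1.048807 cm
M^2 = 1.048807^2 = 1.099996 cm^2
t_s = 2.29 * 1.099996 = 2.5190 s


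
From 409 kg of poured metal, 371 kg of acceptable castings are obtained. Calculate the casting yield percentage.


Formula: Casting Yield = (W_good / W_total) * 100
Yield = (371 kg / 409 kg) * 100 = 90.7090%

Answer: 90.7090%


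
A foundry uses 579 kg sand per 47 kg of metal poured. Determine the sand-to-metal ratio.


Formula: Sand-to-Metal Ratio = W_sand / W_metal
Ratio = 579 kg / 47 kg = 12.3191

Answer: 12.3191


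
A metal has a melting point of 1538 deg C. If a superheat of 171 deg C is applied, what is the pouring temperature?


Formula: T_pour = T_melt + Superheat
T_pour = 1538 + 171 = 1709 deg C

1709 deg C


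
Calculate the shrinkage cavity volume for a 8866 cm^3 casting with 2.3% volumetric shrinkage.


Formula: V_shrink = V_casting * shrinkage_pct / 100
V_shrink = 8866 cm^3 * 2.3 / 100 = 203.9180 cm^3

Answer: 203.9180 cm^3


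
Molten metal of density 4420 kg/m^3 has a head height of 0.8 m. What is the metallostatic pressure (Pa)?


Formula: P = rho * g * h
rho * g = 4420 * 9.81 = 43360.2 N/m^3
P = 43360.2 * 0.8 = 34688.1600 Pa

Final answer: 34688.1600 Pa


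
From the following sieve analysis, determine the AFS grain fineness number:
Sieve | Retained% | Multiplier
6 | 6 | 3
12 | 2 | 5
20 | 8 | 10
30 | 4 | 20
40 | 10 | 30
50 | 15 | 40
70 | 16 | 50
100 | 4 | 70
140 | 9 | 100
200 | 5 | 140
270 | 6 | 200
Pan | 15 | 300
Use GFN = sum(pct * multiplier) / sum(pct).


Formula: GFN = sum(pct * multiplier) / sum(pct)
sum(pct * multiplier) = 9468
sum(pct) = 100
GFN = 9468 / 100 = 94.68

Final answer: 94.68


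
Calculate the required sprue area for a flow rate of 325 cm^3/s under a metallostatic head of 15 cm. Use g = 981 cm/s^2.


Formula: v = sqrt(2*g*h), A = Q/v
Velocity: v = sqrt(2 * 981 * 15) = sqrt(29430) = 171.5517 cm/s
Sprue area: A = Q / v = 325 / 171.5517 = 1.8945 cm^2


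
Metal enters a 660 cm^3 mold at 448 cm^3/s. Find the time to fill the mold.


Formula: t_fill = V_mold / Q_flow
t = 660 cm^3 / 448 cm^3/s = 1.4732 s

1.4732 s


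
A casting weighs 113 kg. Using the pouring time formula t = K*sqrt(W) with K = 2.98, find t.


Formula: t = K * sqrt(W)
sqrt(W) = sqrt(113) = 10.63015
t = 2.98 * 10.63015 = 31.6778 s


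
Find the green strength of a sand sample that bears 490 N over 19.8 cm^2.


Formula: Compressive Strength = Force / Area
Strength = 490 N / 19.8 cm^2 = 24.7475 N/cm^2


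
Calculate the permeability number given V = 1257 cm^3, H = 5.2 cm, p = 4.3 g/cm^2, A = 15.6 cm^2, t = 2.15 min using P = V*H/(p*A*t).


Formula: Permeability Number P = (V * H) / (p * A * t)
Numerator: V * H = 1257 * 5.2 = 6536.4
Denominator: p * A * t = 4.3 * 15.6 * 2.15 = 144.222
P = 6536.4 / 144.222 = 45.3218


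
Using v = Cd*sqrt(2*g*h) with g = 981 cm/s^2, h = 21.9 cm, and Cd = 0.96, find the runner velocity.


Formula: v = Cd * sqrt(2 * g * h)  (Torricelli with discharge coefficient)
2*g*h = 2 * 981 * 21.9 = 42967.8 cm^2/s^2
sqrt(42967.8) = 207.28676 cm/s
v = 0.96 * 207.28676 = 198.9953 cm/s

198.9953 cm/s


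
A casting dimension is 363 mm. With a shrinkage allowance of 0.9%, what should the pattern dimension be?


Formula: L_pattern = L_casting * (1 + shrinkage_rate/100)
Shrinkage factor = 1 + 0.9/100 = 1.009
L_pattern = 363 mm * 1.009 = 366.2670 mm

366.2670 mm


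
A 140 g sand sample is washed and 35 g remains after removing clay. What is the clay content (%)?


Formula: Clay% = (W_total - W_washed) / W_total * 100
Clay mass = 140 - 35 = 105 g
Clay% = 105 / 140 * 100 = 75.0000%


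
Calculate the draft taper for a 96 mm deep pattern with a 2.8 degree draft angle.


Formula: taper = depth * tan(draft_angle)
tan(2.8 deg) = 0.0489082
taper = 96 mm * 0.0489082 = 4.6952 mm


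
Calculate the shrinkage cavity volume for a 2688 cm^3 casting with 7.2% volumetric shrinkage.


Formula: V_shrink = V_casting * shrinkage_pct / 100
V_shrink = 2688 cm^3 * 7.2 / 100 = 193.5360 cm^3


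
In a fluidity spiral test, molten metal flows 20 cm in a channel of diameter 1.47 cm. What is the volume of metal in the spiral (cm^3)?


Formula: V = pi * (d/2)^2 * L  (cylinder volume)
Radius = 1.47/2 = 0.735 cm
V = pi * 0.735^2 * 20 = 33.9433 cm^3


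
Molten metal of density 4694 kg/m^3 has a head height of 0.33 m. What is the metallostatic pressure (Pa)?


Formula: P = rho * g * h
rho * g = 4694 * 9.81 = 46048.14 N/m^3
P = 46048.14 * 0.33 = 15195.8862 Pa

Answer: 15195.8862 Pa


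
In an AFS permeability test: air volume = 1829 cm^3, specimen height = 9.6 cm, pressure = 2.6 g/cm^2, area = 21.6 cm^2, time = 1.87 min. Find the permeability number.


Formula: Permeability Number P = (V * H) / (p * A * t)
Numerator: V * H = 1829 * 9.6 = 17558.4
Denominator: p * A * t = 2.6 * 21.6 * 1.87 = 105.0192
P = 17558.4 / 105.0192 = 167.1923

Answer: 167.1923


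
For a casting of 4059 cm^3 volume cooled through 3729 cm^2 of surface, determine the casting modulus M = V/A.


Formula: Casting Modulus M = V / A
M = 4059 cm^3 / 3729 cm^2 = 1.0885 cm

Answer: 1.0885 cm


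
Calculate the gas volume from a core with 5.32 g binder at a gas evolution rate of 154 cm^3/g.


Formula: V_gas = W_binder * gas_evolution_rate
V = 5.32 g * 154 cm^3/g = 819.2800 cm^3

819.2800 cm^3


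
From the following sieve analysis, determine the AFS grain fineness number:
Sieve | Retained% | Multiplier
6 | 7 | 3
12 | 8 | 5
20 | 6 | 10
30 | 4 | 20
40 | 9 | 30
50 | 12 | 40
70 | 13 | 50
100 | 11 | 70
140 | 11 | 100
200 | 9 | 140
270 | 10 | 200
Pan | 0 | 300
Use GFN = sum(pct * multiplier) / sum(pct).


Formula: GFN = sum(pct * multiplier) / sum(pct)
sum(pct * multiplier) = 6731
sum(pct) = 100
GFN = 6731 / 100 = 67.31

Final answer: 67.31


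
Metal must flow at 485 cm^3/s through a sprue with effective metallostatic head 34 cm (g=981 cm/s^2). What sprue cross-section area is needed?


Formula: v = sqrt(2*g*h), A = Q/v
Velocity: v = sqrt(2 * 981 * 34) = sqrt(66708) = 258.2789 cm/s
Sprue area: A = Q / v = 485 / 258.2789 = 1.8778 cm^2

1.8778 cm^2


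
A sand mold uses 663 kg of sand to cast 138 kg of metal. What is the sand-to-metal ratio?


Formula: Sand-to-Metal Ratio = W_sand / W_metal
Ratio = 663 kg / 138 kg = 4.8043

4.8043


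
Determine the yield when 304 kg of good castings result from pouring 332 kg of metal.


Formula: Casting Yield = (W_good / W_total) * 100
Yield = (304 kg / 332 kg) * 100 = 91.5663%

Final answer: 91.5663%


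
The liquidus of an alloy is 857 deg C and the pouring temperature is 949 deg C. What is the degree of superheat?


Formula: Superheat = T_pour - T_melt
Superheat = 949 - 857 = 92 deg C

92 deg C


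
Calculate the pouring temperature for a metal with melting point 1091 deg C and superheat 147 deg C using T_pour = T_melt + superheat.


Formula: T_pour = T_melt + Superheat
T_pour = 1091 + 147 = 1238 deg C

Answer: 1238 deg C


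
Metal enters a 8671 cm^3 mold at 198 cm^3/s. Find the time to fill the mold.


Formula: t_fill = V_mold / Q_flow
t = 8671 cm^3 / 198 cm^3/s = 43.7929 s

Final answer: 43.7929 s


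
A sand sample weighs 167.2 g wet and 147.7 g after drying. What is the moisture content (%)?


Formula: MC = (W_wet - W_dry) / W_wet * 100
Water mass = 167.2 - 147.7 = 19.5 g
MC = 19.5 / 167.2 * 100 = 11.6627%

Answer: 11.6627%


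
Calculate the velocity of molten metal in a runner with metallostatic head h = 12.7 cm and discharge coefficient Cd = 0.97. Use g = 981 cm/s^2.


Formula: v = Cd * sqrt(2 * g * h)  (Torricelli with discharge coefficient)
2*g*h = 2 * 981 * 12.7 = 24917.4 cm^2/s^2
sqrt(24917.4) = 157.85246 cm/s
v = 0.97 * 157.85246 = 153.1169 cm/s


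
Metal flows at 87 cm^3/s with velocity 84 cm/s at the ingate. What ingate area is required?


Formula: A_ingate = Q / v  (continuity equation)
A = 87 cm^3/s / 84 cm/s = 1.0357 cm^2

Final answer: 1.0357 cm^2


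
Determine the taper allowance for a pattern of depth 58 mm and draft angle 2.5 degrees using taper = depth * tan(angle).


Formula: taper = depth * tan(draft_angle)
tan(2.5 deg) = 0.0436609
taper = 58 mm * 0.0436609 = 2.5323 mm

2.5323 mm


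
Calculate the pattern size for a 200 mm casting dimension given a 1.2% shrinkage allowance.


Formula: L_pattern = L_casting * (1 + shrinkage_rate/100)
Shrinkage factor = 1 + 1.2/100 = 1.012
L_pattern = 200 mm * 1.012 = 202.4000 mm

Final answer: 202.4000 mm


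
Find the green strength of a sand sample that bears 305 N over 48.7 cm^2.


Formula: Compressive Strength = Force / Area
Strength = 305 N / 48.7 cm^2 = 6.2628 N/cm^2


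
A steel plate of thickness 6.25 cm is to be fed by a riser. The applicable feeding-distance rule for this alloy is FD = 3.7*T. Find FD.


Formula: FD = 3.7 * T  (riser feeding-distance rule)
FD = 3.7 * 6.25 cm = 23.1250 cm

Final answer: 23.1250 cm


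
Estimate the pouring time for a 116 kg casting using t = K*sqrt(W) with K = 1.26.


Formula: t = K * sqrt(W)
sqrt(W) = sqrt(116) = 10.77033
t = 1.26 * 10.77033 = 13.5706 s

13.5706 s


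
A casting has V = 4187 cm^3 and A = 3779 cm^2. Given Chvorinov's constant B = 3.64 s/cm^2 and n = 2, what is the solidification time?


Formula: t_s = B * (V/A)^n  (Chvorinov's rule, n=2)
Modulus M = V/A = 4187/3779 = 1.107965 cm
M^2 = 1.107965^2 = 1.227586 cm^2
t_s = 3.64 * 1.227586 = 4.4684 s

Answer: 4.4684 s


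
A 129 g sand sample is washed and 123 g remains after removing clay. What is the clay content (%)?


Formula: Clay% = (W_total - W_washed) / W_total * 100
Clay mass = 129 - 123 = 6 g
Clay% = 6 / 129 * 100 = 4.6512%

Final answer: 4.6512%


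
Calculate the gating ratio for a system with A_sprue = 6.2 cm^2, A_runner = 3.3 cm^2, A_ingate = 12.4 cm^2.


Sprue:Runner:Ingate = 1 : 3.3/6.2 : 12.4/6.2 = 1:0.53:2.00

Answer: 1:0.53:2.00


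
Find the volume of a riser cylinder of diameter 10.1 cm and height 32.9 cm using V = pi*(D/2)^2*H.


Formula: V = pi * (D/2)^2 * H  (cylinder volume)
Radius = D/2 = 10.1/2 = 5.05 cm
V = pi * 5.05^2 * 32.9 = 2635.8976 cm^3


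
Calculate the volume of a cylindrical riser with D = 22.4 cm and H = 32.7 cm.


Formula: V = pi * (D/2)^2 * H  (cylinder volume)
Radius = D/2 = 22.4/2 = 11.2 cm
V = pi * 11.2^2 * 32.7 = 12886.4612 cm^3

Answer: 12886.4612 cm^3


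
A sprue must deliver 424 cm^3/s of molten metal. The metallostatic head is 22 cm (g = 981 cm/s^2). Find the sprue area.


Formula: v = sqrt(2*g*h), A = Q/v
Velocity: v = sqrt(2 * 981 * 22) = sqrt(43164) = 207.7595 cm/s
Sprue area: A = Q / v = 424 / 207.7595 = 2.0408 cm^2

Final answer: 2.0408 cm^2


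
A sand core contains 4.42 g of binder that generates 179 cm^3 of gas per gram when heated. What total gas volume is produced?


Formula: V_gas = W_binder * gas_evolution_rate
V = 4.42 g * 179 cm^3/g = 791.1800 cm^3

Answer: 791.1800 cm^3


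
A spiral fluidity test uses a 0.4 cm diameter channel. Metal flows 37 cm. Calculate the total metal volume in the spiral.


Formula: V = pi * (d/2)^2 * L  (cylinder volume)
Radius = 0.4/2 = 0.2 cm
V = pi * 0.2^2 * 37 = 4.6496 cm^3

Answer: 4.6496 cm^3


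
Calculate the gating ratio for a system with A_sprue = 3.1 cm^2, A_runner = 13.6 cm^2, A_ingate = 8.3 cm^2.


Sprue:Runner:Ingate = 1 : 13.6/3.1 : 8.3/3.1 = 1:4.39:2.68

Answer: 1:4.39:2.68


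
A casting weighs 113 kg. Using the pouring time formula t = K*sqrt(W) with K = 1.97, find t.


Formula: t = K * sqrt(W)
sqrt(W) = sqrt(113) = 10.63015
t = 1.97 * 10.63015 = 20.9414 s

20.9414 s


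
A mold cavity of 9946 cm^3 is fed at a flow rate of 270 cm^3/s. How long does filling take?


Formula: t_fill = V_mold / Q_flow
t = 9946 cm^3 / 270 cm^3/s = 36.8370 s

Final answer: 36.8370 s


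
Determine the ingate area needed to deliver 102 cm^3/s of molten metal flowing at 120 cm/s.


Formula: A_ingate = Q / v  (continuity equation)
A = 102 cm^3/s / 120 cm/s = 0.8500 cm^2

0.8500 cm^2


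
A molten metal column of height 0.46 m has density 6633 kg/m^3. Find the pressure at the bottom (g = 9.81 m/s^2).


Formula: P = rho * g * h
rho * g = 6633 * 9.81 = 65069.73 N/m^3
P = 65069.73 * 0.46 = 29932.0758 Pa

Final answer: 29932.0758 Pa


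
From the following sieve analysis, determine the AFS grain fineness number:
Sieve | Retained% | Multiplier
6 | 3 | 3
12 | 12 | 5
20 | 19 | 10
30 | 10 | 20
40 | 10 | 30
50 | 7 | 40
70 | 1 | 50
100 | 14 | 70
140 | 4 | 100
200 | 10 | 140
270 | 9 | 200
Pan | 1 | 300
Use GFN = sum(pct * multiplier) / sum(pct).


Formula: GFN = sum(pct * multiplier) / sum(pct)
sum(pct * multiplier) = 5969
sum(pct) = 100
GFN = 5969 / 100 = 59.69

Final answer: 59.69


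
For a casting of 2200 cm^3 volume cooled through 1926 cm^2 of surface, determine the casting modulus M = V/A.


Formula: Casting Modulus M = V / A
M = 2200 cm^3 / 1926 cm^2 = 1.1423 cm

1.1423 cm


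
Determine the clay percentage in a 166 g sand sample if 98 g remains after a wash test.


Formula: Clay% = (W_total - W_washed) / W_total * 100
Clay mass = 166 - 98 = 68 g
Clay% = 68 / 166 * 100 = 40.9639%

40.9639%


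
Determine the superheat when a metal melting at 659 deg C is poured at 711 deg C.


Formula: Superheat = T_pour - T_melt
Superheat = 711 - 659 = 52 deg C

52 deg C


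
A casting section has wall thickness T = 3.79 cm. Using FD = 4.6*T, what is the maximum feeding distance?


Formula: FD = 4.6 * T  (riser feeding-distance rule)
FD = 4.6 * 3.79 cm = 17.4340 cm

17.4340 cm


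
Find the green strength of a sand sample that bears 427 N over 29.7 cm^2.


Formula: Compressive Strength = Force / Area
Strength = 427 N / 29.7 cm^2 = 14.3771 N/cm^2


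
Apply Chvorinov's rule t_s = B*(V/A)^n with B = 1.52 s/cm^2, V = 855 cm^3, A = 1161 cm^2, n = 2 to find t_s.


Formula: t_s = B * (V/A)^n  (Chvorinov's rule, n=2)
Modulus M = V/A = 855/1161 = 0.736434 cm
M^2 = 0.736434^2 = 0.542335 cm^2
t_s = 1.52 * 0.542335 = 0.8243 s

Final answer: 0.8243 s


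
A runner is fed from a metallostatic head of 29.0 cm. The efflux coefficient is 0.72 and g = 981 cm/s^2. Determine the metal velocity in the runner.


Formula: v = Cd * sqrt(2 * g * h)  (Torricelli with discharge coefficient)
2*g*h = 2 * 981 * 29.0 = 56898.0 cm^2/s^2
sqrt(56898.0) = 238.53302 cm/s
v = 0.72 * 238.53302 = 171.7438 cm/s

Answer: 171.7438 cm/s


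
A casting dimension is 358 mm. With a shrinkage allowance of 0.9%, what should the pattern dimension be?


Formula: L_pattern = L_casting * (1 + shrinkage_rate/100)
Shrinkage factor = 1 + 0.9/100 = 1.009
L_pattern = 358 mm * 1.009 = 361.2220 mm

361.2220 mm


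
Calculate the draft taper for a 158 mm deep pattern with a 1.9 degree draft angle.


Formula: taper = depth * tan(draft_angle)
tan(1.9 deg) = 0.0331734
taper = 158 mm * 0.0331734 = 5.2414 mm

Final answer: 5.2414 mm


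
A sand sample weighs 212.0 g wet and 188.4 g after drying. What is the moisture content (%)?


Formula: MC = (W_wet - W_dry) / W_wet * 100
Water mass = 212.0 - 188.4 = 23.6 g
MC = 23.6 / 212.0 * 100 = 11.1321%

11.1321%


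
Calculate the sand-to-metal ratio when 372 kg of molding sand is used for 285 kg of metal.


Formula: Sand-to-Metal Ratio = W_sand / W_metal
Ratio = 372 kg / 285 kg = 1.3053

1.3053


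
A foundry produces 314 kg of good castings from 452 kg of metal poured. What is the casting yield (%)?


Formula: Casting Yield = (W_good / W_total) * 100
Yield = (314 kg / 452 kg) * 100 = 69.4690%

Final answer: 69.4690%


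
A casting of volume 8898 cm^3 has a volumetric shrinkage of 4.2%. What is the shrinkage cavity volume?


Formula: V_shrink = V_casting * shrinkage_pct / 100
V_shrink = 8898 cm^3 * 4.2 / 100 = 373.7160 cm^3


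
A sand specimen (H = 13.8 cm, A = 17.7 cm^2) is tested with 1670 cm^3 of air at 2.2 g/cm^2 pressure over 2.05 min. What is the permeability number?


Formula: Permeability Number P = (V * H) / (p * A * t)
Numerator: V * H = 1670 * 13.8 = 23046.0
Denominator: p * A * t = 2.2 * 17.7 * 2.05 = 79.827
P = 23046.0 / 79.827 = 288.6993

Answer: 288.6993


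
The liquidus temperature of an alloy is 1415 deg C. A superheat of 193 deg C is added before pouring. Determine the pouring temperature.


Formula: T_pour = T_melt + Superheat
T_pour = 1415 + 193 = 1608 deg C

Final answer: 1608 deg C


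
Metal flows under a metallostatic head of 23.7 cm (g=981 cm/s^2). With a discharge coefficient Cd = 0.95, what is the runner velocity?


Formula: v = Cd * sqrt(2 * g * h)  (Torricelli with discharge coefficient)
2*g*h = 2 * 981 * 23.7 = 46499.4 cm^2/s^2
sqrt(46499.4) = 215.63720 cm/s
v = 0.95 * 215.63720 = 204.8553 cm/s

204.8553 cm/s


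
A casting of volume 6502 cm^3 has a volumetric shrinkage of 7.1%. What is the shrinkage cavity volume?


Formula: V_shrink = V_casting * shrinkage_pct / 100
V_shrink = 6502 cm^3 * 7.1 / 100 = 461.6420 cm^3


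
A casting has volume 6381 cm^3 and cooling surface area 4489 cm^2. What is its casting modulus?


Formula: Casting Modulus M = V / A
M = 6381 cm^3 / 4489 cm^2 = 1.4215 cm

Answer: 1.4215 cm


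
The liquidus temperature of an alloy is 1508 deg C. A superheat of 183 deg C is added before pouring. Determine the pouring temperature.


Formula: T_pour = T_melt + Superheat
T_pour = 1508 + 183 = 1691 deg C

1691 deg C


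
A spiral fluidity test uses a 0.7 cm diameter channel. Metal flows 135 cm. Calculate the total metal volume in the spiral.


Formula: V = pi * (d/2)^2 * L  (cylinder volume)
Radius = 0.7/2 = 0.35 cm
V = pi * 0.35^2 * 135 = 51.9541 cm^3


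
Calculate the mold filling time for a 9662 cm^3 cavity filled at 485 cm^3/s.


Formula: t_fill = V_mold / Q_flow
t = 9662 cm^3 / 485 cm^3/s = 19.9216 s

Answer: 19.9216 s


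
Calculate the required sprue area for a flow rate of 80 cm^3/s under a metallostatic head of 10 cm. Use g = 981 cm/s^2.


Formula: v = sqrt(2*g*h), A = Q/v
Velocity: v = sqrt(2 * 981 * 10) = sqrt(19620) = 140.0714 cm/s
Sprue area: A = Q / v = 80 / 140.0714 = 0.5711 cm^2

Final answer: 0.5711 cm^2


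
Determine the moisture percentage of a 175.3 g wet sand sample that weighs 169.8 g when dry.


Formula: MC = (W_wet - W_dry) / W_wet * 100
Water mass = 175.3 - 169.8 = 5.5 g
MC = 5.5 / 175.3 * 100 = 3.1375%


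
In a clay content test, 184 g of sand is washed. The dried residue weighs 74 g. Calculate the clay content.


Formula: Clay% = (W_total - W_washed) / W_total * 100
Clay mass = 184 - 74 = 110 g
Clay% = 110 / 184 * 100 = 59.7826%

59.7826%


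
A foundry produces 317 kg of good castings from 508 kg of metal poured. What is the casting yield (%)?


Formula: Casting Yield = (W_good / W_total) * 100
Yield = (317 kg / 508 kg) * 100 = 62.4016%


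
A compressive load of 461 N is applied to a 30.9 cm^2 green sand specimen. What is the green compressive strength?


Formula: Compressive Strength = Force / Area
Strength = 461 N / 30.9 cm^2 = 14.9191 N/cm^2

Final answer: 14.9191 N/cm^2


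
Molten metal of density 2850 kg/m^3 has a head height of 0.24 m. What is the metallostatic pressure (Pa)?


Formula: P = rho * g * h
rho * g = 2850 * 9.81 = 27958.5 N/m^3
P = 27958.5 * 0.24 = 6710.0400 Pa


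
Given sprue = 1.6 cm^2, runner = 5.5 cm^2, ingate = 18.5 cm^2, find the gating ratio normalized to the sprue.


Sprue:Runner:Ingate = 1 : 5.5/1.6 : 18.5/1.6 = 1:3.44:11.56

1:3.44:11.56


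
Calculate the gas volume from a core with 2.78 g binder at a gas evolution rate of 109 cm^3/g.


Formula: V_gas = W_binder * gas_evolution_rate
V = 2.78 g * 109 cm^3/g = 303.0200 cm^3

Answer: 303.0200 cm^3


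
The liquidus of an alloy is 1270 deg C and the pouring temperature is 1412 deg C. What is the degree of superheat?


Formula: Superheat = T_pour - T_melt
Superheat = 1412 - 1270 = 142 deg C

Final answer: 142 deg C


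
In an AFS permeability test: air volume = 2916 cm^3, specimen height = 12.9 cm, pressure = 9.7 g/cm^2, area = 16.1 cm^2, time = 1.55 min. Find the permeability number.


Formula: Permeability Number P = (V * H) / (p * A * t)
Numerator: V * H = 2916 * 12.9 = 37616.4
Denominator: p * A * t = 9.7 * 16.1 * 1.55 = 242.0635
P = 37616.4 / 242.0635 = 155.3989

Answer: 155.3989


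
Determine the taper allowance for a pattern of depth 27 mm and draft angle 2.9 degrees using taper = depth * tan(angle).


Formula: taper = depth * tan(draft_angle)
tan(2.9 deg) = 0.0506578
taper = 27 mm * 0.0506578 = 1.3678 mm


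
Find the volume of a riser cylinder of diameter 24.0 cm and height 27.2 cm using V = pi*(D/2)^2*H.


Formula: V = pi * (D/2)^2 * H  (cylinder volume)
Radius = D/2 = 24.0/2 = 12.0 cm
V = pi * 12.0^2 * 27.2 = 12304.9901 cm^3

12304.9901 cm^3


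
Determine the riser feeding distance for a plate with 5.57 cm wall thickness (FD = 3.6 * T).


Formula: FD = 3.6 * T  (riser feeding-distance rule)
FD = 3.6 * 5.57 cm = 20.0520 cm


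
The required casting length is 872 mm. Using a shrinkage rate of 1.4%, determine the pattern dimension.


Formula: L_pattern = L_casting * (1 + shrinkage_rate/100)
Shrinkage factor = 1 + 1.4/100 = 1.014
L_pattern = 872 mm * 1.014 = 884.2080 mm

884.2080 mm


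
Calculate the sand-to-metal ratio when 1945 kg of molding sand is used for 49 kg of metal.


Formula: Sand-to-Metal Ratio = W_sand / W_metal
Ratio = 1945 kg / 49 kg = 39.6939

39.6939


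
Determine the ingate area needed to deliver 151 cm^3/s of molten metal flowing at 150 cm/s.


Formula: A_ingate = Q / v  (continuity equation)
A = 151 cm^3/s / 150 cm/s = 1.0067 cm^2


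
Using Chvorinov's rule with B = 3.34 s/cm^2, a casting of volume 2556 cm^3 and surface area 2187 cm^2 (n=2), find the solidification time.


Formula: t_s = B * (V/A)^n  (Chvorinov's rule, n=2)
Modulus M = V/A = 2556/2187 = 1.168724 cm
M^2 = 1.168724^2 = 1.365916 cm^2
t_s = 3.34 * 1.365916 = 4.5622 s

Answer: 4.5622 s


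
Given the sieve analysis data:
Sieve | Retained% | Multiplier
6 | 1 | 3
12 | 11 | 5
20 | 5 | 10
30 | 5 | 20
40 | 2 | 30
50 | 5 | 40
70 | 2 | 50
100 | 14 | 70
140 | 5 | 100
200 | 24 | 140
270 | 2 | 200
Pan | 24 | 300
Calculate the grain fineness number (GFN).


Formula: GFN = sum(pct * multiplier) / sum(pct)
sum(pct * multiplier) = 13008
sum(pct) = 100
GFN = 13008 / 100 = 130.08

Answer: 130.08


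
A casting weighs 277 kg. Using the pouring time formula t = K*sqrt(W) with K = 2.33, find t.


Formula: t = K * sqrt(W)
sqrt(W) = sqrt(277) = 16.64332
t = 2.33 * 16.64332 = 38.7789 s


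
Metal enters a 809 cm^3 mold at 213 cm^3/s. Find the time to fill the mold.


Formula: t_fill = V_mold / Q_flow
t = 809 cm^3 / 213 cm^3/s = 3.7981 s

3.7981 s


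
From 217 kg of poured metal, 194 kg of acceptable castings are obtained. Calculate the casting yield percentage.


Formula: Casting Yield = (W_good / W_total) * 100
Yield = (194 kg / 217 kg) * 100 = 89.4009%

89.4009%


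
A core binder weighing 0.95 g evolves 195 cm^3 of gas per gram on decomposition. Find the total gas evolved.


Formula: V_gas = W_binder * gas_evolution_rate
V = 0.95 g * 195 cm^3/g = 185.2500 cm^3

Answer: 185.2500 cm^3


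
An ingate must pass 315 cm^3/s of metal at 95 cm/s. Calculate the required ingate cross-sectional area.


Formula: A_ingate = Q / v  (continuity equation)
A = 315 cm^3/s / 95 cm/s = 3.3158 cm^2

Answer: 3.3158 cm^2


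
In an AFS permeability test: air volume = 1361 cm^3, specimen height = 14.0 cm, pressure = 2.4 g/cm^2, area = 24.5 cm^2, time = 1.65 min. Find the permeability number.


Formula: Permeability Number P = (V * H) / (p * A * t)
Numerator: V * H = 1361 * 14.0 = 19054.0
Denominator: p * A * t = 2.4 * 24.5 * 1.65 = 97.02
P = 19054.0 / 97.02 = 196.3925

Final answer: 196.3925


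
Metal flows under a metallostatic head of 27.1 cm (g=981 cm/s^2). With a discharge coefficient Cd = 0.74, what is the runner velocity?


Formula: v = Cd * sqrt(2 * g * h)  (Torricelli with discharge coefficient)
2*g*h = 2 * 981 * 27.1 = 53170.2 cm^2/s^2
sqrt(53170.2) = 230.58664 cm/s
v = 0.74 * 230.58664 = 170.6341 cm/s

Final answer: 170.6341 cm/s


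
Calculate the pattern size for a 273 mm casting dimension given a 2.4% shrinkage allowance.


Formula: L_pattern = L_casting * (1 + shrinkage_rate/100)
Shrinkage factor = 1 + 2.4/100 = 1.024
L_pattern = 273 mm * 1.024 = 279.5520 mm

Answer: 279.5520 mm


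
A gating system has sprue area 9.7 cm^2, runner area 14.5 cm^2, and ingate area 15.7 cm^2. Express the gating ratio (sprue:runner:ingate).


Sprue:Runner:Ingate = 1 : 14.5/9.7 : 15.7/9.7 = 1:1.49:1.62

Final answer: 1:1.49:1.62


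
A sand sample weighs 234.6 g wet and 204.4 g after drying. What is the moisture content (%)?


Formula: MC = (W_wet - W_dry) / W_wet * 100
Water mass = 234.6 - 204.4 = 30.2 g
MC = 30.2 / 234.6 * 100 = 12.8730%

Answer: 12.8730%


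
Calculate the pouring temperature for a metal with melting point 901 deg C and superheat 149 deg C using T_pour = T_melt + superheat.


Formula: T_pour = T_melt + Superheat
T_pour = 901 + 149 = 1050 deg C

Final answer: 1050 deg C


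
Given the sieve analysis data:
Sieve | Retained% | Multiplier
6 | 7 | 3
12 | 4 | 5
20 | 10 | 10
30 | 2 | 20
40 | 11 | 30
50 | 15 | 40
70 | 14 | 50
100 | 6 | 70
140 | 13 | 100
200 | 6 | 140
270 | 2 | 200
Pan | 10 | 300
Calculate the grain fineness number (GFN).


Formula: GFN = sum(pct * multiplier) / sum(pct)
sum(pct * multiplier) = 7771
sum(pct) = 100
GFN = 7771 / 100 = 77.71

Final answer: 77.71


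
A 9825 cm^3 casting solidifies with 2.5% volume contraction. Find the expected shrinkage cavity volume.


Formula: V_shrink = V_casting * shrinkage_pct / 100
V_shrink = 9825 cm^3 * 2.5 / 100 = 245.6250 cm^3

Final answer: 245.6250 cm^3


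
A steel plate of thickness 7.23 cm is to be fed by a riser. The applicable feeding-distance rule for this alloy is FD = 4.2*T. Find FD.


Formula: FD = 4.2 * T  (riser feeding-distance rule)
FD = 4.2 * 7.23 cm = 30.3660 cm


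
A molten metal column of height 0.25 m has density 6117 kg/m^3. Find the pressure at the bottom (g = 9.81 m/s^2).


Formula: P = rho * g * h
rho * g = 6117 * 9.81 = 60007.77 N/m^3
P = 60007.77 * 0.25 = 15001.9425 Pa

15001.9425 Pa


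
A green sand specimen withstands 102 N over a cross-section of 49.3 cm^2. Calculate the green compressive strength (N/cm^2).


Formula: Compressive Strength = Force / Area
Strength = 102 N / 49.3 cm^2 = 2.0690 N/cm^2

Answer: 2.0690 N/cm^2


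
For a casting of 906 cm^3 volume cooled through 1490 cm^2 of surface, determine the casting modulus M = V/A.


Formula: Casting Modulus M = V / A
M = 906 cm^3 / 1490 cm^2 = 0.6081 cm


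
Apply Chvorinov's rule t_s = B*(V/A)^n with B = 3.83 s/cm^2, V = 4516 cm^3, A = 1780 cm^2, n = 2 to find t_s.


Formula: t_s = B * (V/A)^n  (Chvorinov's rule, n=2)
Modulus M = V/A = 4516/1780 = 2.537079 cm
M^2 = 2.537079^2 = 6.436770 cm^2
t_s = 3.83 * 6.436770 = 24.6528 s


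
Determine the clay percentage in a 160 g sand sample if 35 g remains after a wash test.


Formula: Clay% = (W_total - W_washed) / W_total * 100
Clay mass = 160 - 35 = 125 g
Clay% = 125 / 160 * 100 = 78.1250%


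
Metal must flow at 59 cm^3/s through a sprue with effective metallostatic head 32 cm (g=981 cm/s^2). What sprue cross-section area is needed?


Formula: v = sqrt(2*g*h), A = Q/v
Velocity: v = sqrt(2 * 981 * 32) = sqrt(62784) = 250.5674 cm/s
Sprue area: A = Q / v = 59 / 250.5674 = 0.2355 cm^2

Answer: 0.2355 cm^2


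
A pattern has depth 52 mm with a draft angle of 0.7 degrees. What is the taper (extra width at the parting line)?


Formula: taper = depth * tan(draft_angle)
tan(0.7 deg) = 0.0122179
taper = 52 mm * 0.0122179 = 0.6353 mm

0.6353 mm


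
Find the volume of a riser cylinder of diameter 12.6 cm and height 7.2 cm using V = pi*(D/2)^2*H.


Formula: V = pi * (D/2)^2 * H  (cylinder volume)
Radius = D/2 = 12.6/2 = 6.3 cm
V = pi * 6.3^2 * 7.2 = 897.7666 cm^3

897.7666 cm^3


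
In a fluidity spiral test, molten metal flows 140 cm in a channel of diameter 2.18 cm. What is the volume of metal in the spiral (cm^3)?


Formula: V = pi * (d/2)^2 * L  (cylinder volume)
Radius = 2.18/2 = 1.09 cm
V = pi * 1.09^2 * 140 = 522.5537 cm^3


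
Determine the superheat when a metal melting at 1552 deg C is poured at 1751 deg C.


Formula: Superheat = T_pour - T_melt
Superheat = 1751 - 1552 = 199 deg C

199 deg C


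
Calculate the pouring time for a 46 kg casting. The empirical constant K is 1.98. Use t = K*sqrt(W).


Formula: t = K * sqrt(W)
sqrt(W) = sqrt(46) = 6.78233
t = 1.98 * 6.78233 = 13.4290 s

Answer: 13.4290 s


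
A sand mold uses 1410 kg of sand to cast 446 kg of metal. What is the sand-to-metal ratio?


Formula: Sand-to-Metal Ratio = W_sand / W_metal
Ratio = 1410 kg / 446 kg = 3.1614

3.1614


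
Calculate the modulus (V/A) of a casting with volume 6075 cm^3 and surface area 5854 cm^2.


Formula: Casting Modulus M = V / A
M = 6075 cm^3 / 5854 cm^2 = 1.0378 cm

1.0378 cm


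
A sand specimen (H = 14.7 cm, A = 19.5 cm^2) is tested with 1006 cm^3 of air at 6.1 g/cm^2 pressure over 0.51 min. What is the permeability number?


Formula: Permeability Number P = (V * H) / (p * A * t)
Numerator: V * H = 1006 * 14.7 = 14788.2
Denominator: p * A * t = 6.1 * 19.5 * 0.51 = 60.6645
P = 14788.2 / 60.6645 = 243.7702

243.7702


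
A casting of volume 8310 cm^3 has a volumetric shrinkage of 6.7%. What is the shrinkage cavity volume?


Formula: V_shrink = V_casting * shrinkage_pct / 100
V_shrink = 8310 cm^3 * 6.7 / 100 = 556.7700 cm^3

556.7700 cm^3


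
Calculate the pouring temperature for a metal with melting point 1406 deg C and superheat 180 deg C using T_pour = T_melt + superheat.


Formula: T_pour = T_melt + Superheat
T_pour = 1406 + 180 = 1586 deg C

Final answer: 1586 deg C


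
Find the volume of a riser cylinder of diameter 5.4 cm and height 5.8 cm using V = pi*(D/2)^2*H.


Formula: V = pi * (D/2)^2 * H  (cylinder volume)
Radius = D/2 = 5.4/2 = 2.7 cm
V = pi * 2.7^2 * 5.8 = 132.8328 cm^3

132.8328 cm^3


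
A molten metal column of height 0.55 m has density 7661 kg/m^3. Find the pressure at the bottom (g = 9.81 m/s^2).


Formula: P = rho * g * h
rho * g = 7661 * 9.81 = 75154.41 N/m^3
P = 75154.41 * 0.55 = 41334.9255 Pa

Final answer: 41334.9255 Pa


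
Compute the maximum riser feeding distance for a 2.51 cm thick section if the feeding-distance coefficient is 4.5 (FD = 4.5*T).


Formula: FD = 4.5 * T  (riser feeding-distance rule)
FD = 4.5 * 2.51 cm = 11.2950 cm

11.2950 cm


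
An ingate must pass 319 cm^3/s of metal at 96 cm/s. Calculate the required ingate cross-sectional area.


Formula: A_ingate = Q / v  (continuity equation)
A = 319 cm^3/s / 96 cm/s = 3.3229 cm^2

3.3229 cm^2


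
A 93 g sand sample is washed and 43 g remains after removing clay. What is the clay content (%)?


Formula: Clay% = (W_total - W_washed) / W_total * 100
Clay mass = 93 - 43 = 50 g
Clay% = 50 / 93 * 100 = 53.7634%
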